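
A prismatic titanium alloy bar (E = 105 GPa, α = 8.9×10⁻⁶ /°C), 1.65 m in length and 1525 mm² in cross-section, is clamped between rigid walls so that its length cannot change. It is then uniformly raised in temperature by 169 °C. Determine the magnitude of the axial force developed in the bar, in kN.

P ≈ 241 kN (compressive)

With zero net strain, σ = E·αΔT = 105 GPa × 8.9×10⁻⁶ × 169 = 157.9 MPa.
Then P = σA = 157.9 × 1525 mm² = 240.8 kN, compressive.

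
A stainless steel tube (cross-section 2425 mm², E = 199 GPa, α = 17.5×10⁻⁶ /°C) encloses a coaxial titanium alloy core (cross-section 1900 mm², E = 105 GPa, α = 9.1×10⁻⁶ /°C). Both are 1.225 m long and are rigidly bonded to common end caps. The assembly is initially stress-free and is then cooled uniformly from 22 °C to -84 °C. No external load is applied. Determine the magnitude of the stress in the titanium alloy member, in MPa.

σ ≈ 66.1 MPa (compressive)

Equilibrium of a rigid end plate with no external load gives equal and opposite internal forces ±P in the two members. Since α_{stainless steel} > α_{titanium alloy}, cooling drives the stainless steel into tension and the titanium alloy into compression.
Setting the final lengths equal and cancelling L: (α₁ − α₂)ΔT = P/(A₁E₁) + P/(A₂E₂).
|α₁ − α₂|·ΔT = 8.4×10⁻⁶ × 106 = 0.0008904.
1/(A₁E₁) + 1/(A₂E₂) = 1/(2425×199×10³) + 1/(1900×105×10³) = 7.085×10⁻⁹ N⁻¹.
P = 0.0008904 / 7.085×10⁻⁹ = 125700 N = 125.7 kN.
σ_{titanium alloy} = P/A₂ = 125700/1900 = 66.15 MPa, compressive.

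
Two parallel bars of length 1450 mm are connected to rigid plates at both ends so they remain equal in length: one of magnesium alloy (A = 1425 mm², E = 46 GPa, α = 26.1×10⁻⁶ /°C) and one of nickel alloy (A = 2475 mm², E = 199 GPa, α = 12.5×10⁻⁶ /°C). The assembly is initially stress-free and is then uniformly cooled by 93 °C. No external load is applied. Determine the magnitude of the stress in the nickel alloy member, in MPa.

Equilibrium of a rigid end plate with no external load gives equal and opposite internal forces ±P in the two members. Since α_{magnesium alloy} > α_{nickel alloy}, cooling drives the magnesium alloy into tension and the nickel alloy into compression.
Setting the final lengths equal and cancelling L: (α₁ − α₂)ΔT = P/(A₁E₁) + P/(A₂E₂).
|α₁ − α₂|·ΔT = 13.6×10⁻⁶ × 93 = 0.001265.
1/(A₁E₁) + 1/(A₂E₂) = 1/(1425×46×10³) + 1/(2475×199×10³) = 1.729×10⁻⁸ N⁻¹.
So P = 0.001265 / 1.729×10⁻⁸ = 73.17 kN.
σ_{nickel alloy} = P/A₂ = 73170/2475 = 29.56 MPa, compressive.

σ ≈ 29.6 MPa (compressive)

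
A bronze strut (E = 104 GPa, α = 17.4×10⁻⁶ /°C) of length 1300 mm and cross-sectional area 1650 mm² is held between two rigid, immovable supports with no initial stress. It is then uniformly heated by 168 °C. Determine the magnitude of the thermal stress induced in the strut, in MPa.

σ ≈ 304 MPa (compressive)

With length fixed, the mechanical strain must cancel the thermal strain αΔT = 17.4×10⁻⁶ × 168 = 2923.2×10⁻⁶.
Hence σ = E·αΔT = 104×10³ × 2923.2×10⁻⁶ = 304 MPa, compressive.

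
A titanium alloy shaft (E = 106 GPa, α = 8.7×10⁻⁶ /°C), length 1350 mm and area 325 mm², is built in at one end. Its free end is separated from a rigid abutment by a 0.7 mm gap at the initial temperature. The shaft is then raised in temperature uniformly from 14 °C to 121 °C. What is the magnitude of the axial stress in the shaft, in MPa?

σ ≈ 43.7 MPa (compressive)

Free thermal elongation = αΔT L = 8.7×10⁻⁶ × 107 × 1350 = 1.257 mm.
After closing the 0.7 mm clearance, 1.257 − 0.7 = 0.5567 mm of expansion remains to be suppressed by the wall.
So σ = E(δ_free − g)/L = 106×10³ × 0.5567/1350 = 43.71 MPa.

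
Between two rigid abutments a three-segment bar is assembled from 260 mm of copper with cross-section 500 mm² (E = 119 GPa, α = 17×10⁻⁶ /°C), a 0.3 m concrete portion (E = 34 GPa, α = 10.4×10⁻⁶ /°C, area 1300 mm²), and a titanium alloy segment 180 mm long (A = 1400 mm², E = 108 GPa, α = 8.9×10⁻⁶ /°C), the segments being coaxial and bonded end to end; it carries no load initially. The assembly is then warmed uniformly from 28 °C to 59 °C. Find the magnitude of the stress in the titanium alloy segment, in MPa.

Free thermal expansion of the whole bar: Σ αᵢΔT Lᵢ = 17×10⁻⁶×31×260 + 10.4×10⁻⁶×31×300 + 8.9×10⁻⁶×31×180 = 0.2834 mm.
The rigid supports impose zero overall length change; the single axial force P common to all segments must satisfy P Σ Lᵢ/(AᵢEᵢ) = δ_free.
The series flexibility is Σ Lᵢ/(AᵢEᵢ) = 260/(500×119×10³) + 300/(1300×34×10³) + 180/(1400×108×10³) = 1.235×10⁻⁵ mm/N.
P = 0.2834 / 1.235×10⁻⁵ = 22950 N = 22.95 kN, compressive.
σ_{titanium alloy} = P / A = 22950 / 1400 = 16.39 MPa.

σ ≈ 16.4 MPa (compressive)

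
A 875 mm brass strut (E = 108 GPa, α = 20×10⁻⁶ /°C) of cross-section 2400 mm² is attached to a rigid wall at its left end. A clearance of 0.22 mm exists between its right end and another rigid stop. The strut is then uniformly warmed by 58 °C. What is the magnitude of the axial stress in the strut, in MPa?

Free thermal elongation = αΔT L = 20×10⁻⁶ × 58 × 875 = 1.015 mm.
This exceeds the 0.22 mm gap, so the wall pushes back. The portion of expansion that must be recovered elastically is δ_free − gap = 1.015 − 0.22 = 0.795 mm.
So σ = E(δ_free − g)/L = 108×10³ × 0.795/875 = 98.13 MPa.

σ ≈ 98.1 MPa (compressive)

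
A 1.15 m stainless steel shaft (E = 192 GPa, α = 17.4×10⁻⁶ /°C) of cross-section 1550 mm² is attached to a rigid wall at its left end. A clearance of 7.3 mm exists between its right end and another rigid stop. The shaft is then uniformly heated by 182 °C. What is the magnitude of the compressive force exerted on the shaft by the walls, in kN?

Unrestrained expansion: δ_free = αΔT L = 17.4×10⁻⁶ × 182 × 1150 = 3.642 mm.
This is smaller than the 7.3 mm clearance, so the shaft expands freely without reaching the stop — the stress is zero.

P ≈ 0 kN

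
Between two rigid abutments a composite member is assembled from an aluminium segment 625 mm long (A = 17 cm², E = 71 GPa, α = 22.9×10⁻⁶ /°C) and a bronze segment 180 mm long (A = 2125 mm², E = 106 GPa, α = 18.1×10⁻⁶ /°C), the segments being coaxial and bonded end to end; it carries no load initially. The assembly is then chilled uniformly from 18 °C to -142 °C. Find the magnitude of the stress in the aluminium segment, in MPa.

If the supports were absent, the total length change would be Σ αᵢΔT Lᵢ = 22.9×10⁻⁶×160×625 + 18.1×10⁻⁶×160×180 = 2.811 mm.
Since the ends are fixed, an axial force P builds up, equal in every segment, with P · Σ Lᵢ/(AᵢEᵢ) = δ_free.
The series flexibility is Σ Lᵢ/(AᵢEᵢ) = 625/(1700×71×10³) + 180/(2125×106×10³) = 5.977×10⁻⁶ mm/N.
P = 2.811 / 5.977×10⁻⁶ = 470300 N = 470.3 kN, tensile.
σ_{aluminium} = P / A = 470300 / 1700 = 276.7 MPa.

σ ≈ 277 MPa (tensile)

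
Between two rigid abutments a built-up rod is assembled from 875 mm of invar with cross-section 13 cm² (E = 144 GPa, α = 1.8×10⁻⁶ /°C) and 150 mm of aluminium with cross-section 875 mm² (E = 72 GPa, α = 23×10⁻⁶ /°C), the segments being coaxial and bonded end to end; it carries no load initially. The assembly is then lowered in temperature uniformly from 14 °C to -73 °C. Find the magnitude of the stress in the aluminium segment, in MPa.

If the supports were absent, the total length change would be Σ αᵢΔT Lᵢ = 1.8×10⁻⁶×87×875 + 23×10⁻⁶×87×150 = 0.4372 mm.
The rigid supports impose zero overall length change; the single axial force P common to all segments must satisfy P Σ Lᵢ/(AᵢEᵢ) = δ_free.
Σ Lᵢ/(AᵢEᵢ) = 875/(1300×144×10³) + 150/(875×72×10³) = 7.055×10⁻⁶ mm/N.
Hence P = δ_free / Σ(L/AE) = 0.4372/7.055×10⁻⁶ = 61.97 kN (tensile).
σ_{aluminium} = P / A = 61970 / 875 = 70.82 MPa.

σ ≈ 70.8 MPa (tensile)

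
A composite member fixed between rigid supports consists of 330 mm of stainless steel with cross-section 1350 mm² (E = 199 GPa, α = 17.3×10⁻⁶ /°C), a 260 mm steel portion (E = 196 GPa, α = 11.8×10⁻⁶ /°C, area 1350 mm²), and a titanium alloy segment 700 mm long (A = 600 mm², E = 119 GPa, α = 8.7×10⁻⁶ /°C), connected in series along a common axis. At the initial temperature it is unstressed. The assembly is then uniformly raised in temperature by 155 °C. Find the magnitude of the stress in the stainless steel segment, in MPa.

σ ≈ 142 MPa (compressive)

If the supports were absent, the total length change would be Σ αᵢΔT Lᵢ = 17.3×10⁻⁶×155×330 + 11.8×10⁻⁶×155×260 + 8.7×10⁻⁶×155×700 = 2.304 mm.
Since the ends are fixed, an axial force P builds up, equal in every segment, with P · Σ Lᵢ/(AᵢEᵢ) = δ_free.
Σ Lᵢ/(AᵢEᵢ) = 330/(1350×199×10³) + 260/(1350×196×10³) + 700/(600×119×10³) = 1.201×10⁻⁵ mm/N.
Hence P = δ_free / Σ(L/AE) = 2.304/1.201×10⁻⁵ = 191.8 kN (compressive).
σ_{stainless steel} = P / A = 191800 / 1350 = 142.1 MPa.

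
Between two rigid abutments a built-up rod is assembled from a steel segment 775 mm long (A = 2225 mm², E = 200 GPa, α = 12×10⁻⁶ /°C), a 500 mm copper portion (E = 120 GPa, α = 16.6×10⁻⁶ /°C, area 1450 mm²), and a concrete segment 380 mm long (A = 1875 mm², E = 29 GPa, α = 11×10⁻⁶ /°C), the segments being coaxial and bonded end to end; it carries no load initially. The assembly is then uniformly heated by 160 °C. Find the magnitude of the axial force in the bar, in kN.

P ≈ 300 kN (compressive)

Free thermal expansion of the whole bar: Σ αᵢΔT Lᵢ = 12×10⁻⁶×160×775 + 16.6×10⁻⁶×160×500 + 11×10⁻⁶×160×380 = 3.485 mm.
Since the ends are fixed, an axial force P builds up, equal in every segment, with P · Σ Lᵢ/(AᵢEᵢ) = δ_free.
The series flexibility is Σ Lᵢ/(AᵢEᵢ) = 775/(2225×200×10³) + 500/(1450×120×10³) + 380/(1875×29×10³) = 1.16×10⁻⁵ mm/N.
So P = 3.485 / 1.16×10⁻⁵ = 300.3 kN, compressive.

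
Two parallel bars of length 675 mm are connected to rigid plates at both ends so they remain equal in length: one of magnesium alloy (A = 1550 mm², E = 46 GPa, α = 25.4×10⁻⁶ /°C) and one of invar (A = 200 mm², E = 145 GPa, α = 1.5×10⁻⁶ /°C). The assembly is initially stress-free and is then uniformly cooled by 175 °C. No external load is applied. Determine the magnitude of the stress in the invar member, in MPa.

The magnesium alloy has the larger α, so on cooling it would change length more than the invar if both were free. The rigid plates force a common final length, so the magnesium alloy is put into tension and the invar into compression, with equal and opposite forces P (no external load).
Setting the final lengths equal and cancelling L: (α₁ − α₂)ΔT = P/(A₁E₁) + P/(A₂E₂).
|α₁ − α₂|·ΔT = 23.9×10⁻⁶ × 175 = 0.004182.
1/(A₁E₁) + 1/(A₂E₂) = 1/(1550×46×10³) + 1/(200×145×10³) = 4.851×10⁻⁸ N⁻¹.
So P = 0.004182 / 4.851×10⁻⁸ = 86.22 kN.
σ_{invar} = P/A₂ = 86220/200 = 431.1 MPa, compressive.

σ ≈ 431 MPa (compressive)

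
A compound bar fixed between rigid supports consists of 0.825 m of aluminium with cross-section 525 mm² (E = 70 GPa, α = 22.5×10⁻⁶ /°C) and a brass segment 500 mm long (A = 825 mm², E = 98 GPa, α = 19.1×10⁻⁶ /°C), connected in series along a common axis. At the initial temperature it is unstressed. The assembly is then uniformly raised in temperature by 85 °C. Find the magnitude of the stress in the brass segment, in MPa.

If the supports were absent, the total length change would be Σ αᵢΔT Lᵢ = 22.5×10⁻⁶×85×825 + 19.1×10⁻⁶×85×500 = 2.39 mm.
The walls prevent any net length change, so an axial force P (same in every segment) develops. Compatibility: P · Σ Lᵢ/(AᵢEᵢ) = δ_free.
Σ Lᵢ/(AᵢEᵢ) = 825/(525×70×10³) + 500/(825×98×10³) = 2.863×10⁻⁵ mm/N.
P = 2.39 / 2.863×10⁻⁵ = 83450 N = 83.45 kN, compressive.
σ_{brass} = P / A = 83450 / 825 = 101.2 MPa.

σ ≈ 101 MPa (compressive)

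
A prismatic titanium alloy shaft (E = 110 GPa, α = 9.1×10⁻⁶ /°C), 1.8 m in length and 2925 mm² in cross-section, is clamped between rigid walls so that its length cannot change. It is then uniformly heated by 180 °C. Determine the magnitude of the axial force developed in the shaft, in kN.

Full restraint means ε = 0, so the stress is σ = EαΔT = 110×10³ × 9.1×10⁻⁶ × 180 = 180.2 MPa.
Axial force P = σA = 180.2 × 2925 = 527000 N = 527 kN, compressive.

P ≈ 527 kN (compressive)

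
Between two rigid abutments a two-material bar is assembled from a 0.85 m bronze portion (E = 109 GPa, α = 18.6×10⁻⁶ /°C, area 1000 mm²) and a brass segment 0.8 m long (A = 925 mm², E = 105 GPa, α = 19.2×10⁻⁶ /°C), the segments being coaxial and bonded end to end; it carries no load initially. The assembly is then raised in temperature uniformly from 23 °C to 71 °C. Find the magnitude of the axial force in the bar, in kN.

P ≈ 93.3 kN (compressive)

Free thermal expansion of the whole bar: Σ αᵢΔT Lᵢ = 18.6×10⁻⁶×48×850 + 19.2×10⁻⁶×48×800 = 1.496 mm.
The rigid supports impose zero overall length change; the single axial force P common to all segments must satisfy P Σ Lᵢ/(AᵢEᵢ) = δ_free.
Σ Lᵢ/(AᵢEᵢ) = 850/(1000×109×10³) + 800/(925×105×10³) = 1.603×10⁻⁵ mm/N.
P = 1.496 / 1.603×10⁻⁵ = 93310 N = 93.31 kN, compressive.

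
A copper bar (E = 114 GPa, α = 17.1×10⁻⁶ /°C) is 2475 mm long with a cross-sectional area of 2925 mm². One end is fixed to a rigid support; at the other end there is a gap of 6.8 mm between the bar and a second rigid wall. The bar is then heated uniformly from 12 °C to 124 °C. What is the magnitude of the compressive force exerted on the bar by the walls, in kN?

Unrestrained expansion: δ_free = αΔT L = 17.1×10⁻⁶ × 112 × 2475 = 4.74 mm.
Since δ_free = 4.74 mm is less than the 6.8 mm gap, the bar never touches the wall. No axial force develops.

P ≈ 0 kN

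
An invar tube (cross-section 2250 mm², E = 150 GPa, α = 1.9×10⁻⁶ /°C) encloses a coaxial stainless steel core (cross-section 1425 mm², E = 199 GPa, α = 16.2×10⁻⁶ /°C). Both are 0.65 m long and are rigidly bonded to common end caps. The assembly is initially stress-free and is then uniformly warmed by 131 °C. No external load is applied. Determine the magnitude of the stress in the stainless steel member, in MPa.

The stainless steel has the larger α, so on heating it would change length more than the invar if both were free. The rigid plates force a common final length, so the stainless steel is put into compression and the invar into tension, with equal and opposite forces P (no external load).
Equating the net (thermal + elastic) strains gives |α₁ − α₂|·ΔT = P·[1/(A₁E₁) + 1/(A₂E₂)].
|α₁ − α₂|·ΔT = 14.3×10⁻⁶ × 131 = 0.001873.
1/(A₁E₁) + 1/(A₂E₂) = 1/(2250×150×10³) + 1/(1425×199×10³) = 6.489×10⁻⁹ N⁻¹.
So P = 0.001873 / 6.489×10⁻⁹ = 288.7 kN.
σ_{stainless steel} = P/A₂ = 288700/1425 = 202.6 MPa, compressive.

σ ≈ 203 MPa (compressive)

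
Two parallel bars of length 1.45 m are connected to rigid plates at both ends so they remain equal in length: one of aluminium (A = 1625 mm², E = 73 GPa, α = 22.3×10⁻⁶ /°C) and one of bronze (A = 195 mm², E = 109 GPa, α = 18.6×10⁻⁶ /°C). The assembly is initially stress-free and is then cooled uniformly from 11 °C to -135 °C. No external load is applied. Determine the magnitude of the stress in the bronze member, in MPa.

σ ≈ 49.9 MPa (compressive)

The aluminium has the larger α, so on cooling it would change length more than the bronze if both were free. The rigid plates force a common final length, so the aluminium is put into tension and the bronze into compression, with equal and opposite forces P (no external load).
Equating the net (thermal + elastic) strains gives |α₁ − α₂|·ΔT = P·[1/(A₁E₁) + 1/(A₂E₂)].
|α₁ − α₂|·ΔT = 3.7×10⁻⁶ × 146 = 0.0005402.
1/(A₁E₁) + 1/(A₂E₂) = 1/(1625×73×10³) + 1/(195×109×10³) = 5.548×10⁻⁸ N⁻¹.
P = 0.0005402 / 5.548×10⁻⁸ = 9737 N = 9.737 kN.
σ_{bronze} = P/A₂ = 9737/195 = 49.93 MPa, compressive.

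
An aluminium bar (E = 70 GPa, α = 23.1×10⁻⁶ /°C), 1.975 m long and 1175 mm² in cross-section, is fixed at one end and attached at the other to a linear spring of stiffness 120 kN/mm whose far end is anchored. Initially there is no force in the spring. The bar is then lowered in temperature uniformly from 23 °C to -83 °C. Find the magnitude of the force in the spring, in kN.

P ≈ 150 kN

Free thermal contraction: δ_free = αΔT L = 23.1×10⁻⁶ × 106 × 1975 = 4.836 mm.
Let P be the tensile force in the spring. The bar extends elastically by PL/(AE) and the spring stretches by P/k; together these equal δ_free.
So P = δ_free / [L/(AE) + 1/k] = 4.836 / [ 1975/(1175×70×10³) + 1/(120×10³) ].
P = 4.836 / 3.235×10⁻⁵ = 149500 N.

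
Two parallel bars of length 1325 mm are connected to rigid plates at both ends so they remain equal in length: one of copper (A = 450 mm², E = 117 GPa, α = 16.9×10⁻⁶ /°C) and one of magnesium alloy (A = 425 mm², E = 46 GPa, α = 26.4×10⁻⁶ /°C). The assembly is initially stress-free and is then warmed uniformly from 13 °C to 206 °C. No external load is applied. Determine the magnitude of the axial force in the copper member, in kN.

Equilibrium of a rigid end plate with no external load gives equal and opposite internal forces ±P in the two members. Since α_{magnesium alloy} > α_{copper}, heating drives the magnesium alloy into compression and the copper into tension.
Equating the net (thermal + elastic) strains gives |α₁ − α₂|·ΔT = P·[1/(A₁E₁) + 1/(A₂E₂)].
|α₁ − α₂|·ΔT = 9.5×10⁻⁶ × 193 = 0.001833.
1/(A₁E₁) + 1/(A₂E₂) = 1/(450×117×10³) + 1/(425×46×10³) = 7.014×10⁻⁸ N⁻¹.
So P = 0.001833 / 7.014×10⁻⁸ = 26.14 kN.

P ≈ 26.1 kN (tensile in the copper)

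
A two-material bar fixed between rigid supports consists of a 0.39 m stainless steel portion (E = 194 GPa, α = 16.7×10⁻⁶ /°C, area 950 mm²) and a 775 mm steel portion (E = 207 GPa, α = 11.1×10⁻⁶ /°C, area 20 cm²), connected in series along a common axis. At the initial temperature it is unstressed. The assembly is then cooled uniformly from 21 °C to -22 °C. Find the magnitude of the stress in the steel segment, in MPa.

Free thermal contraction of the whole bar: Σ αᵢΔT Lᵢ = 16.7×10⁻⁶×43×390 + 11.1×10⁻⁶×43×775 = 0.65 mm.
The rigid supports impose zero overall length change; the single axial force P common to all segments must satisfy P Σ Lᵢ/(AᵢEᵢ) = δ_free.
Σ Lᵢ/(AᵢEᵢ) = 390/(950×194×10³) + 775/(2000×207×10³) = 3.988×10⁻⁶ mm/N.
So P = 0.65 / 3.988×10⁻⁶ = 163 kN, tensile.
σ_{steel} = P / A = 163000 / 2000 = 81.49 MPa.

σ ≈ 81.5 MPa (tensile)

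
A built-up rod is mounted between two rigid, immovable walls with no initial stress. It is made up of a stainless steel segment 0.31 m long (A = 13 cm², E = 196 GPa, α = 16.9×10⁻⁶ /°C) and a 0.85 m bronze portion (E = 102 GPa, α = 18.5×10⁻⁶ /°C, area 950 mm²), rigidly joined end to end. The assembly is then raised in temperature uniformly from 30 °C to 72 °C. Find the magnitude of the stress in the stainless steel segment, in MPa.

σ ≈ 67.8 MPa (compressive)

Free thermal expansion of the whole bar: Σ αᵢΔT Lᵢ = 16.9×10⁻⁶×42×310 + 18.5×10⁻⁶×42×850 = 0.8805 mm.
Since the ends are fixed, an axial force P builds up, equal in every segment, with P · Σ Lᵢ/(AᵢEᵢ) = δ_free.
Σ Lᵢ/(AᵢEᵢ) = 310/(1300×196×10³) + 850/(950×102×10³) = 9.989×10⁻⁶ mm/N.
Hence P = δ_free / Σ(L/AE) = 0.8805/9.989×10⁻⁶ = 88.15 kN (compressive).
σ_{stainless steel} = P / A = 88150 / 1300 = 67.81 MPa.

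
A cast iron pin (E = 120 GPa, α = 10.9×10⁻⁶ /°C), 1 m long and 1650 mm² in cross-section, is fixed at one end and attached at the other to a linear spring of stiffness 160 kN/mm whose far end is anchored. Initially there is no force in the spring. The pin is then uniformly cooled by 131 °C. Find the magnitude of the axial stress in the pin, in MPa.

σ ≈ 76.6 MPa (tensile)

If the spring were absent the pin would shorten by αΔT L = 10.9×10⁻⁶ × 131 × 1000 = 1.428 mm.
Let P be the tensile force in the spring. The pin extends elastically by PL/(AE) and the spring stretches by P/k; together these equal δ_free.
P [ L/(AE) + 1/k ] = δ_free → P [ 1000/(1650×120×10³) + 1/(160×10³) ] = 1.428.
P = 1.428 / 1.13×10⁻⁵ = 126400 N.
σ = P/A = 126400/1650 = 76.58 MPa.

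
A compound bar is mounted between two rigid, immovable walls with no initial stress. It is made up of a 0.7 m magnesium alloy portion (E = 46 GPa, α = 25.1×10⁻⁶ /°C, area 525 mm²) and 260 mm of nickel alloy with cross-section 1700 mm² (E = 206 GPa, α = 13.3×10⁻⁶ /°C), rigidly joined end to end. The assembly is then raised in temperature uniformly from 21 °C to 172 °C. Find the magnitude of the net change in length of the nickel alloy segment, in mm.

|ΔL| ≈ 0.443 mm

With the walls removed the bar would change length by δ_free = Σ αᵢΔT Lᵢ = 25.1×10⁻⁶×151×700 + 13.3×10⁻⁶×151×260 = 3.175 mm.
The walls prevent any net length change, so an axial force P (same in every segment) develops. Compatibility: P · Σ Lᵢ/(AᵢEᵢ) = δ_free.
The series flexibility is Σ Lᵢ/(AᵢEᵢ) = 700/(525×46×10³) + 260/(1700×206×10³) = 2.973×10⁻⁵ mm/N.
Hence P = δ_free / Σ(L/AE) = 3.175/2.973×10⁻⁵ = 106.8 kN (compressive).
For the nickel alloy segment, free thermal change = 13.3×10⁻⁶×151×260 = 0.5222 mm and elastic change from P = 106800×260/(1700×206×10³) = 0.0793 mm; these oppose, so the net change is 0.443 mm (segment lengthens).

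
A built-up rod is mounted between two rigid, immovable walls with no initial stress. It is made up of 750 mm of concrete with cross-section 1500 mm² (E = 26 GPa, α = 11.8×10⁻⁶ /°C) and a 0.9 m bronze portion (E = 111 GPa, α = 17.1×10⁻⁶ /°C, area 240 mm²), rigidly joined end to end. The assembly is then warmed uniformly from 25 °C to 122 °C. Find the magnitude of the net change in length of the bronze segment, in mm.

If the supports were absent, the total length change would be Σ αᵢΔT Lᵢ = 11.8×10⁻⁶×97×750 + 17.1×10⁻⁶×97×900 = 2.351 mm.
The walls prevent any net length change, so an axial force P (same in every segment) develops. Compatibility: P · Σ Lᵢ/(AᵢEᵢ) = δ_free.
The series flexibility is Σ Lᵢ/(AᵢEᵢ) = 750/(1500×26×10³) + 900/(240×111×10³) = 5.301×10⁻⁵ mm/N.
Hence P = δ_free / Σ(L/AE) = 2.351/5.301×10⁻⁵ = 44.35 kN (compressive).
For the bronze segment, free thermal change = 17.1×10⁻⁶×97×900 = 1.493 mm and elastic change from P = 44350×900/(240×111×10³) = 1.498 mm; these oppose, so the net change is 0.00553 mm (segment shortens).

|ΔL| ≈ 0.00553 mm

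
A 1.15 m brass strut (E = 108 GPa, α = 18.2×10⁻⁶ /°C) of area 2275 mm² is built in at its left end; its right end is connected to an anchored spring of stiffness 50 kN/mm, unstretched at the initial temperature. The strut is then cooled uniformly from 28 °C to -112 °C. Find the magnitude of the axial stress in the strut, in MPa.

Free thermal contraction: δ_free = αΔT L = 18.2×10⁻⁶ × 140 × 1150 = 2.93 mm.
With a force P in the spring, the elastic change of the strut is PL/(AE) and that of the spring is P/k; compatibility requires their sum to equal δ_free.
So P = δ_free / [L/(AE) + 1/k] = 2.93 / [ 1150/(2275×108×10³) + 1/(50×10³) ].
P = 2.93 / 2.468×10⁻⁵ = 118700 N.
σ = P/A = 118700/2275 = 52.19 MPa.

σ ≈ 52.2 MPa (tensile)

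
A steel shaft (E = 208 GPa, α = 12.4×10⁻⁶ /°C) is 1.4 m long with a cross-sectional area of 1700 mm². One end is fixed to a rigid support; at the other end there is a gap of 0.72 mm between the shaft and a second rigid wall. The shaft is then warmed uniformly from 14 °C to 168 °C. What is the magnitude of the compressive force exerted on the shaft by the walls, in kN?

If the wall were absent the shaft would grow by αΔT L = 12.4×10⁻⁶ × 154 × 1400 = 2.673 mm.
The gap closes (δ_free > 0.72 mm) and the wall then resists a further 2.673 − 0.72 = 1.953 mm of expansion.
So σ = E(δ_free − g)/L = 208×10³ × 1.953/1400 = 290.2 MPa.
P = σA = 290.2 × 1700 = 493.4 kN.

P ≈ 493 kN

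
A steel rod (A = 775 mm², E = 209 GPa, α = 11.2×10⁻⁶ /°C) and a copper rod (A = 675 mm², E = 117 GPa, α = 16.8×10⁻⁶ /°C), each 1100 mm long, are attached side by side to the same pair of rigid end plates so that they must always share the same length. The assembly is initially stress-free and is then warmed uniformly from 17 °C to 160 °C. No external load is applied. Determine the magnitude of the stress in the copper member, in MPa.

The copper has the larger α, so on heating it would change length more than the steel if both were free. The rigid plates force a common final length, so the copper is put into compression and the steel into tension, with equal and opposite forces P (no external load).
Compatibility of the two members (thermal + elastic change equal): (α₁ − α₂)ΔT = P·[1/(A₁E₁) + 1/(A₂E₂)].
|α₁ − α₂|·ΔT = 5.6×10⁻⁶ × 143 = 0.0008008.
1/(A₁E₁) + 1/(A₂E₂) = 1/(775×209×10³) + 1/(675×117×10³) = 1.884×10⁻⁸ N⁻¹.
So P = 0.0008008 / 1.884×10⁻⁸ = 42.51 kN.
σ_{copper} = P/A₂ = 42510/675 = 62.98 MPa, compressive.

σ ≈ 63 MPa (compressive)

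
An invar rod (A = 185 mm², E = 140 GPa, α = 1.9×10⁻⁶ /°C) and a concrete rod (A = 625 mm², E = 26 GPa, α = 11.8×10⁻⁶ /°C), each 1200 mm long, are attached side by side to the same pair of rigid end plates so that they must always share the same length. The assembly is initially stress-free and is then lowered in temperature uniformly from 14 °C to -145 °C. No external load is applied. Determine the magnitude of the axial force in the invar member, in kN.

P ≈ 15.7 kN (compressive in the invar)

The concrete has the larger α, so on cooling it would change length more than the invar if both were free. The rigid plates force a common final length, so the concrete is put into tension and the invar into compression, with equal and opposite forces P (no external load).
Setting the final lengths equal and cancelling L: (α₁ − α₂)ΔT = P/(A₁E₁) + P/(A₂E₂).
|α₁ − α₂|·ΔT = 9.9×10⁻⁶ × 159 = 0.001574.
1/(A₁E₁) + 1/(A₂E₂) = 1/(185×140×10³) + 1/(625×26×10³) = 1.001×10⁻⁷ N⁻¹.
So P = 0.001574 / 1.001×10⁻⁷ = 15.72 kN.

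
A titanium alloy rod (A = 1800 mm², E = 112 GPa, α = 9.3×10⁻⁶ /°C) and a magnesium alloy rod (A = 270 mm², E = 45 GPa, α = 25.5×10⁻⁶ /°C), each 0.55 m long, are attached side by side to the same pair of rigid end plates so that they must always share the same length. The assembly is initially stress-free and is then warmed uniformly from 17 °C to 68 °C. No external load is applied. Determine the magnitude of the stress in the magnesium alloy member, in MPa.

σ ≈ 35.1 MPa (compressive)

The magnesium alloy has the larger α, so on heating it would change length more than the titanium alloy if both were free. The rigid plates force a common final length, so the magnesium alloy is put into compression and the titanium alloy into tension, with equal and opposite forces P (no external load).
Setting the final lengths equal and cancelling L: (α₁ − α₂)ΔT = P/(A₁E₁) + P/(A₂E₂).
|α₁ − α₂|·ΔT = 16.2×10⁻⁶ × 51 = 0.0008262.
1/(A₁E₁) + 1/(A₂E₂) = 1/(1800×112×10³) + 1/(270×45×10³) = 8.726×10⁻⁸ N⁻¹.
So P = 0.0008262 / 8.726×10⁻⁸ = 9.468 kN.
σ_{magnesium alloy} = P/A₂ = 9468/270 = 35.07 MPa, compressive.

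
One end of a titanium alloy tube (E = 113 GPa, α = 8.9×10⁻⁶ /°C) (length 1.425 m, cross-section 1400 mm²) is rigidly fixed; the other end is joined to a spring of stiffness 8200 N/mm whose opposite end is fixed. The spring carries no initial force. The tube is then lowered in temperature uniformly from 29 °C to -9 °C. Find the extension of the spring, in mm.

δ ≈ 0.449 mm

Free thermal contraction: δ_free = αΔT L = 8.9×10⁻⁶ × 38 × 1425 = 0.4819 mm.
Let P be the tensile force in the spring. The tube extends elastically by PL/(AE) and the spring stretches by P/k; together these equal δ_free.
So P = δ_free / [L/(AE) + 1/k] = 0.4819 / [ 1425/(1400×113×10³) + 1/(8200) ].
P = 0.4819 / 0.000131 = 3680 N.
Spring extension = P/k = 3680/(8200) = 0.4488 mm.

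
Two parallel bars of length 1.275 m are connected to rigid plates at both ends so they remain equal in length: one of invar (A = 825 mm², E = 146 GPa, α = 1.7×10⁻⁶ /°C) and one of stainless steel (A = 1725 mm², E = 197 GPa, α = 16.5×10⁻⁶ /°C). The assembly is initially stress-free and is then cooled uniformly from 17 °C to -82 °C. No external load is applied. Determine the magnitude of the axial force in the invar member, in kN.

Both members must finish at the same length. With the larger α, the stainless steel tends to over-contract; the plates restrain it, putting the stainless steel in tension and the invar in compression. With no external load the two internal forces are equal and opposite, magnitude P.
Compatibility of the two members (thermal + elastic change equal): (α₁ − α₂)ΔT = P·[1/(A₁E₁) + 1/(A₂E₂)].
|α₁ − α₂|·ΔT = 14.8×10⁻⁶ × 99 = 0.001465.
1/(A₁E₁) + 1/(A₂E₂) = 1/(825×146×10³) + 1/(1725×197×10³) = 1.124×10⁻⁸ N⁻¹.
So P = 0.001465 / 1.124×10⁻⁸ = 130.3 kN.

P ≈ 130 kN (compressive in the invar)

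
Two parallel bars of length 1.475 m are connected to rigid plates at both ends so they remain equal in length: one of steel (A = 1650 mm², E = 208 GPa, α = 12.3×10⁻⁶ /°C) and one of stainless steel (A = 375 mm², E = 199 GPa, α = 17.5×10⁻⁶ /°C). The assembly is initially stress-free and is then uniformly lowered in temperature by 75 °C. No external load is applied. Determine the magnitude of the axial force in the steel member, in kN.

Equilibrium of a rigid end plate with no external load gives equal and opposite internal forces ±P in the two members. Since α_{stainless steel} > α_{steel}, cooling drives the stainless steel into tension and the steel into compression.
Equating the net (thermal + elastic) strains gives |α₁ − α₂|·ΔT = P·[1/(A₁E₁) + 1/(A₂E₂)].
|α₁ − α₂|·ΔT = 5.2×10⁻⁶ × 75 = 0.00039.
1/(A₁E₁) + 1/(A₂E₂) = 1/(1650×208×10³) + 1/(375×199×10³) = 1.631×10⁻⁸ N⁻¹.
P = 0.00039 / 1.631×10⁻⁸ = 23910 N = 23.91 kN.

P ≈ 23.9 kN (compressive in the steel)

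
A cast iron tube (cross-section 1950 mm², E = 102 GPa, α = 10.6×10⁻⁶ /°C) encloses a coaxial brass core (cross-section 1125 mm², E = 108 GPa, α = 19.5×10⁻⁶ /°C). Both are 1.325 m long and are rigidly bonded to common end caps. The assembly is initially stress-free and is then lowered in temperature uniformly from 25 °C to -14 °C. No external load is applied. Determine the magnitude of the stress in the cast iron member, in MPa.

σ ≈ 13.4 MPa (compressive)

The brass has the larger α, so on cooling it would change length more than the cast iron if both were free. The rigid plates force a common final length, so the brass is put into tension and the cast iron into compression, with equal and opposite forces P (no external load).
Equating the net (thermal + elastic) strains gives |α₁ − α₂|·ΔT = P·[1/(A₁E₁) + 1/(A₂E₂)].
|α₁ − α₂|·ΔT = 8.9×10⁻⁶ × 39 = 0.0003471.
1/(A₁E₁) + 1/(A₂E₂) = 1/(1950×102×10³) + 1/(1125×108×10³) = 1.326×10⁻⁸ N⁻¹.
P = 0.0003471 / 1.326×10⁻⁸ = 26180 N = 26.18 kN.
σ_{cast iron} = P/A₁ = 26180/1950 = 13.43 MPa, compressive.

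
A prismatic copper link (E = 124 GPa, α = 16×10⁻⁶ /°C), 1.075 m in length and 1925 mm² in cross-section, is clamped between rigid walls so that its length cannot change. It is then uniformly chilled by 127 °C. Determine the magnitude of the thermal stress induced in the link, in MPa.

With length fixed, the mechanical strain must cancel the thermal strain αΔT = 16×10⁻⁶ × 127 = 2032×10⁻⁶.
Hence σ = E·αΔT = 124×10³ × 2032×10⁻⁶ = 252 MPa, tensile.

σ ≈ 252 MPa (tensile)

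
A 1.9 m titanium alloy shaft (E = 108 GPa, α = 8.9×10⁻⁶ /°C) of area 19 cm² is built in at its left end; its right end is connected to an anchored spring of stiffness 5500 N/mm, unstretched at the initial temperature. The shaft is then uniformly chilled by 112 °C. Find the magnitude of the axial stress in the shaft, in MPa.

The unrestrained thermal change is αΔT L = 8.9×10⁻⁶ × 112 × 1900 = 1.894 mm.
With a force P in the spring, the elastic change of the shaft is PL/(AE) and that of the spring is P/k; compatibility requires their sum to equal δ_free.
P [ L/(AE) + 1/k ] = δ_free → P [ 1900/(1900×108×10³) + 1/(5500) ] = 1.894.
P = 1.894 / 0.0001911 = 9912 N.
σ = P/A = 9912/1900 = 5.217 MPa.

σ ≈ 5.22 MPa (tensile)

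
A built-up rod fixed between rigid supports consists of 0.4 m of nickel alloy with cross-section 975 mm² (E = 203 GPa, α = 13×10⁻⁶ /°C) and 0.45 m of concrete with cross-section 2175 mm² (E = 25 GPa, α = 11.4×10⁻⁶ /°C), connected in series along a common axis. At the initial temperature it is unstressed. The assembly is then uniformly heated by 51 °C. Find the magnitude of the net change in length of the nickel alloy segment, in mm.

|ΔL| ≈ 0.162 mm

Free thermal expansion of the whole bar: Σ αᵢΔT Lᵢ = 13×10⁻⁶×51×400 + 11.4×10⁻⁶×51×450 = 0.5268 mm.
The rigid supports impose zero overall length change; the single axial force P common to all segments must satisfy P Σ Lᵢ/(AᵢEᵢ) = δ_free.
The series flexibility is Σ Lᵢ/(AᵢEᵢ) = 400/(975×203×10³) + 450/(2175×25×10³) = 1.03×10⁻⁵ mm/N.
P = 0.5268 / 1.03×10⁻⁵ = 51160 N = 51.16 kN, compressive.
For the nickel alloy segment, free thermal change = 13×10⁻⁶×51×400 = 0.2652 mm and elastic change from P = 51160×400/(975×203×10³) = 0.1034 mm; these oppose, so the net change is 0.162 mm (segment lengthens).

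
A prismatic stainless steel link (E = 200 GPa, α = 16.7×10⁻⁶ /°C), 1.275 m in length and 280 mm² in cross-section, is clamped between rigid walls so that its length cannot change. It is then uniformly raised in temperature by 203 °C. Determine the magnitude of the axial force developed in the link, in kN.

The ends cannot move, so σ = EαΔT = 200×10³ × 16.7×10⁻⁶ × 203 = 678 MPa.
Axial force P = σA = 678 × 280 = 189800 N = 189.8 kN, compressive.

P ≈ 190 kN (compressive)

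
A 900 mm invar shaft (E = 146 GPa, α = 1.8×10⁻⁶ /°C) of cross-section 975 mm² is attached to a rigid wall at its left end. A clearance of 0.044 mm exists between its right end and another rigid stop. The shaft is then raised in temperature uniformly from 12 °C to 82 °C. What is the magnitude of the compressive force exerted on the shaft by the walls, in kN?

Unrestrained expansion: δ_free = αΔT L = 1.8×10⁻⁶ × 70 × 900 = 0.1134 mm.
After closing the 0.044 mm clearance, 0.1134 − 0.044 = 0.0694 mm of expansion remains to be suppressed by the wall.
Compatibility: PL/(AE) = 0.0694 mm, so σ = P/A = E × (0.0694/900) = 11.26 MPa.
P = σA = 11.26 × 975 = 10.98 kN.

P ≈ 11 kN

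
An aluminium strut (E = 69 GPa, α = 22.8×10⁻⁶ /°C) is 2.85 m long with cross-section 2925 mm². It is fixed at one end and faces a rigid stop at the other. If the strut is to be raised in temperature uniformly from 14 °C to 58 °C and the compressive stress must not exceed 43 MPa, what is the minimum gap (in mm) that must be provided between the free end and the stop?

g ≈ 1.08 mm

With no wall the strut would lengthen by αΔT L = 22.8×10⁻⁶ × 44 × 2850 = 2.859 mm.
A stress of 43 MPa corresponds to the wall pushing the strut back by σL/E = 43×2850/(69×10³) = 1.776 mm.
So the gap has to take up the difference, g_min = δ_free − σL/E = 2.859 − 1.776 = 1.083 mm.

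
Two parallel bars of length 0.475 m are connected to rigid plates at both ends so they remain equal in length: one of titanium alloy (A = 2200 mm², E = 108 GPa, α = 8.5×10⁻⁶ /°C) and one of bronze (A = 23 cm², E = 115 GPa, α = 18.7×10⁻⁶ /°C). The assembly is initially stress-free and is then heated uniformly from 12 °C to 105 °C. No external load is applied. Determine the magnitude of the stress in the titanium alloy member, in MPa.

The bronze has the larger α, so on heating it would change length more than the titanium alloy if both were free. The rigid plates force a common final length, so the bronze is put into compression and the titanium alloy into tension, with equal and opposite forces P (no external load).
Compatibility of the two members (thermal + elastic change equal): (α₁ − α₂)ΔT = P·[1/(A₁E₁) + 1/(A₂E₂)].
|α₁ − α₂|·ΔT = 10.2×10⁻⁶ × 93 = 0.0009486.
1/(A₁E₁) + 1/(A₂E₂) = 1/(2200×108×10³) + 1/(2300×115×10³) = 7.989×10⁻⁹ N⁻¹.
P = 0.0009486 / 7.989×10⁻⁹ = 118700 N = 118.7 kN.
σ_{titanium alloy} = P/A₁ = 118700/2200 = 53.97 MPa, tensile.

σ ≈ 54 MPa (tensile)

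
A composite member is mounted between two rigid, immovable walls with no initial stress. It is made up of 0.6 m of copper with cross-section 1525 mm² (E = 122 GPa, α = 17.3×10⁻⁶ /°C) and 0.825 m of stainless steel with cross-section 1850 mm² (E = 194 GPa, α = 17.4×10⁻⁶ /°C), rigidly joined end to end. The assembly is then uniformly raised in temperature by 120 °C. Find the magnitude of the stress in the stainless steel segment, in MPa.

With the walls removed the bar would change length by δ_free = Σ αᵢΔT Lᵢ = 17.3×10⁻⁶×120×600 + 17.4×10⁻⁶×120×825 = 2.968 mm.
The walls prevent any net length change, so an axial force P (same in every segment) develops. Compatibility: P · Σ Lᵢ/(AᵢEᵢ) = δ_free.
The series flexibility is Σ Lᵢ/(AᵢEᵢ) = 600/(1525×122×10³) + 825/(1850×194×10³) = 5.524×10⁻⁶ mm/N.
Hence P = δ_free / Σ(L/AE) = 2.968/5.524×10⁻⁶ = 537.4 kN (compressive).
σ_{stainless steel} = P / A = 537400 / 1850 = 290.5 MPa.

σ ≈ 290 MPa (compressive)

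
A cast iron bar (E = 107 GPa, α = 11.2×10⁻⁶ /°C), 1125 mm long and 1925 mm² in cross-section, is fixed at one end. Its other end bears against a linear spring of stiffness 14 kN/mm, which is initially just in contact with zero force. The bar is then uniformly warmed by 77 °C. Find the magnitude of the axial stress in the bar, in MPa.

σ ≈ 6.55 MPa (compressive)

Free thermal expansion: δ_free = αΔT L = 11.2×10⁻⁶ × 77 × 1125 = 0.9702 mm.
Let P be the compressive force at the spring. The bar shortens elastically by PL/(AE) and the spring compresses by P/k; together these equal δ_free.
So P = δ_free / [L/(AE) + 1/k] = 0.9702 / [ 1125/(1925×107×10³) + 1/(14×10³) ].
P = 0.9702 / 7.689×10⁻⁵ = 12620 N.
σ = P/A = 12620/1925 = 6.555 MPa.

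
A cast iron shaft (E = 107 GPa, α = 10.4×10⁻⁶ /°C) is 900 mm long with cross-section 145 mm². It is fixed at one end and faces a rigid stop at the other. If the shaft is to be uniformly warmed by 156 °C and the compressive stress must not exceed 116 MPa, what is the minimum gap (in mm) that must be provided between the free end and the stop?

g ≈ 0.484 mm

With no wall the shaft would lengthen by αΔT L = 10.4×10⁻⁶ × 156 × 900 = 1.46 mm.
A stress of 116 MPa corresponds to the wall pushing the shaft back by σL/E = 116×900/(107×10³) = 0.9757 mm.
The gap must absorb the remainder: g_min = 1.46 − 0.9757 = 0.4845 mm.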